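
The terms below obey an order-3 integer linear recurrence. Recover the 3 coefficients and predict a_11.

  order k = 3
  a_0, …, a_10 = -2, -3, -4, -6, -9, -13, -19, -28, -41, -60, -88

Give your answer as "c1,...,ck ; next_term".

  a_3 = 1·-4 + 0·-3 + 1·-2 = -6
  a_4 = 1·-6 + 0·-4 + 1·-3 = -9
  a_5 = 1·-9 + 0·-6 + 1·-4 = -13
  a_6 = 1·-13 + 0·-9 + 1·-6 = -19
  a_7 = 1·-19 + 0·-13 + 1·-9 = -28
  a_8 = 1·-28 + 0·-19 + 1·-13 = -41
  a_9 = 1·-41 + 0·-28 + 1·-19 = -60
  a_10 = 1·-60 + 0·-41 + 1·-28 = -88
  a_11 = 1·-88 + 0·-60 + 1·-41 = -129

1,0,1 ; -129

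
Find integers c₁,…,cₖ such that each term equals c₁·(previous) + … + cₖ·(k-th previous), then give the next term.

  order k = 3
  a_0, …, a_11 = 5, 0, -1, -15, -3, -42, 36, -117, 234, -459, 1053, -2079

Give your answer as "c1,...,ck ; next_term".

0,3,-3 ; 4536

  a_3 = 0·-1 + 3·0 + -3·5 = -15
  a_4 = 0·-15 + 3·-1 + -3·0 = -3
  a_5 = 0·-3 + 3·-15 + -3·-1 = -42
  a_6 = 0·-42 + 3·-3 + -3·-15 = 36
  a_7 = 0·36 + 3·-42 + -3·-3 = -117
  a_8 = 0·-117 + 3·36 + -3·-42 = 234
  a_9 = 0·234 + 3·-117 + -3·36 = -459
  a_10 = 0·-459 + 3·234 + -3·-117 = 1053
  a_11 = 0·1053 + 3·-459 + -3·234 = -2079
  a_12 = 0·-2079 + 3·1053 + -3·-459 = 4536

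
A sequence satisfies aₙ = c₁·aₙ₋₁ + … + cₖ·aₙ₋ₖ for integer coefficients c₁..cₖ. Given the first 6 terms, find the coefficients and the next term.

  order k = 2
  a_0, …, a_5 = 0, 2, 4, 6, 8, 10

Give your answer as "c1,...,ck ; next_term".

  a_2 = 2·2 + -1·0 = 4
  a_3 = 2·4 + -1·2 = 6
  a_4 = 2·6 + -1·4 = 8
  a_5 = 2·8 + -1·6 = 10
  a_6 = 2·10 + -1·8 = 12

2,-1 ; 12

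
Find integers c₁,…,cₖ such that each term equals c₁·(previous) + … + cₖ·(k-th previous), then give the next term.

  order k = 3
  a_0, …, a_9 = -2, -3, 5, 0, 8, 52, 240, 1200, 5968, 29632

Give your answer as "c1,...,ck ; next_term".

  a_3 = 4·5 + 4·-3 + 4·-2 = 0
  a_4 = 4·0 + 4·5 + 4·-3 = 8
  a_5 = 4·8 + 4·0 + 4·5 = 52
  a_6 = 4·52 + 4·8 + 4·0 = 240
  a_7 = 4·240 + 4·52 + 4·8 = 1200
  a_8 = 4·1200 + 4·240 + 4·52 = 5968
  a_9 = 4·5968 + 4·1200 + 4·240 = 29632
  a_10 = 4·29632 + 4·5968 + 4·1200 = 147200

4,4,4 ; 147200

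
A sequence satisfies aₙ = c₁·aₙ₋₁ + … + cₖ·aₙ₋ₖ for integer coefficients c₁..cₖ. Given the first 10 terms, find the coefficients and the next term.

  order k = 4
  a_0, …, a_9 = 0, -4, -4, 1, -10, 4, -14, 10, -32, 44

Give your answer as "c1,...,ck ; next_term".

-2,0,2,2 ; -96

  a_4 = -2·1 + 0·-4 + 2·-4 + 2·0 = -10
  a_5 = -2·-10 + 0·1 + 2·-4 + 2·-4 = 4
  a_6 = -2·4 + 0·-10 + 2·1 + 2·-4 = -14
  a_7 = -2·-14 + 0·4 + 2·-10 + 2·1 = 10
  a_8 = -2·10 + 0·-14 + 2·4 + 2·-10 = -32
  a_9 = -2·-32 + 0·10 + 2·-14 + 2·4 = 44
  a_10 = -2·44 + 0·-32 + 2·10 + 2·-14 = -96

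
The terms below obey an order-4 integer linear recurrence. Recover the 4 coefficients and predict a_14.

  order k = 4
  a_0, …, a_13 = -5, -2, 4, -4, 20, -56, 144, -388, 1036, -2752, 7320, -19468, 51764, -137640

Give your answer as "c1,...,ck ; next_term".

-3,-1,-1,-2 ; 365984

  a_4 = -3·-4 + -1·4 + -1·-2 + -2·-5 = 20
  a_5 = -3·20 + -1·-4 + -1·4 + -2·-2 = -56
  a_6 = -3·-56 + -1·20 + -1·-4 + -2·4 = 144
  a_7 = -3·144 + -1·-56 + -1·20 + -2·-4 = -388
  a_8 = -3·-388 + -1·144 + -1·-56 + -2·20 = 1036
  a_9 = -3·1036 + -1·-388 + -1·144 + -2·-56 = -2752
  a_10 = -3·-2752 + -1·1036 + -1·-388 + -2·144 = 7320
  a_11 = -3·7320 + -1·-2752 + -1·1036 + -2·-388 = -19468
  a_12 = -3·-19468 + -1·7320 + -1·-2752 + -2·1036 = 51764
  a_13 = -3·51764 + -1·-19468 + -1·7320 + -2·-2752 = -137640
  a_14 = -3·-137640 + -1·51764 + -1·-19468 + -2·7320 = 365984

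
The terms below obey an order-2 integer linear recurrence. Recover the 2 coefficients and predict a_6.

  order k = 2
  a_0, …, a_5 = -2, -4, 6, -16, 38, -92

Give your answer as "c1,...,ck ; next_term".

-2,1 ; 222

  a_2 = -2·-4 + 1·-2 = 6
  a_3 = -2·6 + 1·-4 = -16
  a_4 = -2·-16 + 1·6 = 38
  a_5 = -2·38 + 1·-16 = -92
  a_6 = -2·-92 + 1·38 = 222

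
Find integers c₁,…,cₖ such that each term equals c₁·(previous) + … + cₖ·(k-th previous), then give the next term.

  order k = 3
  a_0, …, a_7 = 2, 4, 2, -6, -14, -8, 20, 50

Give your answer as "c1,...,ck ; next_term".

  a_3 = 2·2 + -3·4 + 1·2 = -6
  a_4 = 2·-6 + -3·2 + 1·4 = -14
  a_5 = 2·-14 + -3·-6 + 1·2 = -8
  a_6 = 2·-8 + -3·-14 + 1·-6 = 20
  a_7 = 2·20 + -3·-8 + 1·-14 = 50
  a_8 = 2·50 + -3·20 + 1·-8 = 32

2,-3,1 ; 32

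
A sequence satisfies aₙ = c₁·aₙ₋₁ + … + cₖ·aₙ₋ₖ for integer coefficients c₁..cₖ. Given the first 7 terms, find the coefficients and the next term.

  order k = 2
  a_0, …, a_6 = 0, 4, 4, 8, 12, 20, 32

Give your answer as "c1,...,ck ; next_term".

  a_2 = 1·4 + 1·0 = 4
  a_3 = 1·4 + 1·4 = 8
  a_4 = 1·8 + 1·4 = 12
  a_5 = 1·12 + 1·8 = 20
  a_6 = 1·20 + 1·12 = 32
  a_7 = 1·32 + 1·20 = 52

1,1 ; 52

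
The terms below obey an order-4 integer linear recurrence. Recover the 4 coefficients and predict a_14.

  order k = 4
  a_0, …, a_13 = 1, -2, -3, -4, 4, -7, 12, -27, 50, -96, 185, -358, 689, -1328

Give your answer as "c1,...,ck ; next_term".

-1,1,-1,1 ; 2560

  a_4 = -1·-4 + 1·-3 + -1·-2 + 1·1 = 4
  a_5 = -1·4 + 1·-4 + -1·-3 + 1·-2 = -7
  a_6 = -1·-7 + 1·4 + -1·-4 + 1·-3 = 12
  a_7 = -1·12 + 1·-7 + -1·4 + 1·-4 = -27
  a_8 = -1·-27 + 1·12 + -1·-7 + 1·4 = 50
  a_9 = -1·50 + 1·-27 + -1·12 + 1·-7 = -96
  a_10 = -1·-96 + 1·50 + -1·-27 + 1·12 = 185
  a_11 = -1·185 + 1·-96 + -1·50 + 1·-27 = -358
  a_12 = -1·-358 + 1·185 + -1·-96 + 1·50 = 689
  a_13 = -1·689 + 1·-358 + -1·185 + 1·-96 = -1328
  a_14 = -1·-1328 + 1·689 + -1·-358 + 1·185 = 2560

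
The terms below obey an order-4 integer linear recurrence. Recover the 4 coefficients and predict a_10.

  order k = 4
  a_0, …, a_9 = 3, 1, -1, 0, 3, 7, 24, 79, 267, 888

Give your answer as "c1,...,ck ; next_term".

  a_4 = 2·0 + 4·-1 + 1·1 + 2·3 = 3
  a_5 = 2·3 + 4·0 + 1·-1 + 2·1 = 7
  a_6 = 2·7 + 4·3 + 1·0 + 2·-1 = 24
  a_7 = 2·24 + 4·7 + 1·3 + 2·0 = 79
  a_8 = 2·79 + 4·24 + 1·7 + 2·3 = 267
  a_9 = 2·267 + 4·79 + 1·24 + 2·7 = 888
  a_10 = 2·888 + 4·267 + 1·79 + 2·24 = 2971

2,4,1,2 ; 2971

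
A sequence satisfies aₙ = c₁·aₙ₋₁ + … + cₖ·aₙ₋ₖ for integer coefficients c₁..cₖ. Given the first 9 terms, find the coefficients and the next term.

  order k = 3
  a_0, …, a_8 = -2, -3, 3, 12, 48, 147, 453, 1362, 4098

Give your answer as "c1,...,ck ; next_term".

3,1,-3 ; 12297

  a_3 = 3·3 + 1·-3 + -3·-2 = 12
  a_4 = 3·12 + 1·3 + -3·-3 = 48
  a_5 = 3·48 + 1·12 + -3·3 = 147
  a_6 = 3·147 + 1·48 + -3·12 = 453
  a_7 = 3·453 + 1·147 + -3·48 = 1362
  a_8 = 3·1362 + 1·453 + -3·147 = 4098
  a_9 = 3·4098 + 1·1362 + -3·453 = 12297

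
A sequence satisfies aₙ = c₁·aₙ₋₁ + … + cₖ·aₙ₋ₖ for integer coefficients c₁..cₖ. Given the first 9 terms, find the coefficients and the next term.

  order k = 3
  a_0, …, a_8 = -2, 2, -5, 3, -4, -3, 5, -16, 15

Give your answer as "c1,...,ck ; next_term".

-1,1,2 ; -21

  a_3 = -1·-5 + 1·2 + 2·-2 = 3
  a_4 = -1·3 + 1·-5 + 2·2 = -4
  a_5 = -1·-4 + 1·3 + 2·-5 = -3
  a_6 = -1·-3 + 1·-4 + 2·3 = 5
  a_7 = -1·5 + 1·-3 + 2·-4 = -16
  a_8 = -1·-16 + 1·5 + 2·-3 = 15
  a_9 = -1·15 + 1·-16 + 2·5 = -21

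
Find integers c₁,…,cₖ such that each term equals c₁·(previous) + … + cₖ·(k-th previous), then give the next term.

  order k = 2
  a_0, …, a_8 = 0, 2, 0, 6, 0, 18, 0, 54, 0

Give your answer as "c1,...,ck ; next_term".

  a_2 = 0·2 + 3·0 = 0
  a_3 = 0·0 + 3·2 = 6
  a_4 = 0·6 + 3·0 = 0
  a_5 = 0·0 + 3·6 = 18
  a_6 = 0·18 + 3·0 = 0
  a_7 = 0·0 + 3·18 = 54
  a_8 = 0·54 + 3·0 = 0
  a_9 = 0·0 + 3·54 = 162

0,3 ; 162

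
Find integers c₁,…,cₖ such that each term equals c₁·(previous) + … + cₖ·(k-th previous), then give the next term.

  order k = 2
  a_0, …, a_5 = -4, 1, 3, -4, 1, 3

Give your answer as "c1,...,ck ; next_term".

  a_2 = -1·1 + -1·-4 = 3
  a_3 = -1·3 + -1·1 = -4
  a_4 = -1·-4 + -1·3 = 1
  a_5 = -1·1 + -1·-4 = 3
  a_6 = -1·3 + -1·1 = -4

-1,-1 ; -4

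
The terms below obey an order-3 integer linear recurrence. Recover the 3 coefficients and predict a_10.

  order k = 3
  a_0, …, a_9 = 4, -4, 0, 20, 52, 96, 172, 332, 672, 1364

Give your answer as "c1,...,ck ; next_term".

  a_3 = 3·0 + -3·-4 + 2·4 = 20
  a_4 = 3·20 + -3·0 + 2·-4 = 52
  a_5 = 3·52 + -3·20 + 2·0 = 96
  a_6 = 3·96 + -3·52 + 2·20 = 172
  a_7 = 3·172 + -3·96 + 2·52 = 332
  a_8 = 3·332 + -3·172 + 2·96 = 672
  a_9 = 3·672 + -3·332 + 2·172 = 1364
  a_10 = 3·1364 + -3·672 + 2·332 = 2740

3,-3,2 ; 2740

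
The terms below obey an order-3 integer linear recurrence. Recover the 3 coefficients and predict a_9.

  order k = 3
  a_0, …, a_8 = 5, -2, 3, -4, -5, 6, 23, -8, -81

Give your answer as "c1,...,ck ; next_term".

  a_3 = 0·3 + -3·-2 + -2·5 = -4
  a_4 = 0·-4 + -3·3 + -2·-2 = -5
  a_5 = 0·-5 + -3·-4 + -2·3 = 6
  a_6 = 0·6 + -3·-5 + -2·-4 = 23
  a_7 = 0·23 + -3·6 + -2·-5 = -8
  a_8 = 0·-8 + -3·23 + -2·6 = -81
  a_9 = 0·-81 + -3·-8 + -2·23 = -22

0,-3,-2 ; -22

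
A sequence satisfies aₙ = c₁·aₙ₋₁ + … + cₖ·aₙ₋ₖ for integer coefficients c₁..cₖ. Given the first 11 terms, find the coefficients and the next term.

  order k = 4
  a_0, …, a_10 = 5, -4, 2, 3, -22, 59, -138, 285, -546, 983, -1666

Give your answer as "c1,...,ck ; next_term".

  a_4 = -2·3 + 1·2 + 2·-4 + -2·5 = -22
  a_5 = -2·-22 + 1·3 + 2·2 + -2·-4 = 59
  a_6 = -2·59 + 1·-22 + 2·3 + -2·2 = -138
  a_7 = -2·-138 + 1·59 + 2·-22 + -2·3 = 285
  a_8 = -2·285 + 1·-138 + 2·59 + -2·-22 = -546
  a_9 = -2·-546 + 1·285 + 2·-138 + -2·59 = 983
  a_10 = -2·983 + 1·-546 + 2·285 + -2·-138 = -1666
  a_11 = -2·-1666 + 1·983 + 2·-546 + -2·285 = 2653

-2,1,2,-2 ; 2653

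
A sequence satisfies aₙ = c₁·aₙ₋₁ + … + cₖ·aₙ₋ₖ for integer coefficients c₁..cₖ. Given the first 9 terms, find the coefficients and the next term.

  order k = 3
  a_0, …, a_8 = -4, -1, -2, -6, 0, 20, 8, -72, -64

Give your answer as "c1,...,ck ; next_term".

  a_3 = 1·-2 + -4·-1 + 2·-4 = -6
  a_4 = 1·-6 + -4·-2 + 2·-1 = 0
  a_5 = 1·0 + -4·-6 + 2·-2 = 20
  a_6 = 1·20 + -4·0 + 2·-6 = 8
  a_7 = 1·8 + -4·20 + 2·0 = -72
  a_8 = 1·-72 + -4·8 + 2·20 = -64
  a_9 = 1·-64 + -4·-72 + 2·8 = 240

1,-4,2 ; 240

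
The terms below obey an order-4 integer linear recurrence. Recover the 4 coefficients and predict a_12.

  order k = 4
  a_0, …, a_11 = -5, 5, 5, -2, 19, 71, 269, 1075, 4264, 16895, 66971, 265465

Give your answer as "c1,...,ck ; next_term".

  a_4 = 3·-2 + 3·5 + 3·5 + 1·-5 = 19
  a_5 = 3·19 + 3·-2 + 3·5 + 1·5 = 71
  a_6 = 3·71 + 3·19 + 3·-2 + 1·5 = 269
  a_7 = 3·269 + 3·71 + 3·19 + 1·-2 = 1075
  a_8 = 3·1075 + 3·269 + 3·71 + 1·19 = 4264
  a_9 = 3·4264 + 3·1075 + 3·269 + 1·71 = 16895
  a_10 = 3·16895 + 3·4264 + 3·1075 + 1·269 = 66971
  a_11 = 3·66971 + 3·16895 + 3·4264 + 1·1075 = 265465
  a_12 = 3·265465 + 3·66971 + 3·16895 + 1·4264 = 1052257

3,3,3,1 ; 1052257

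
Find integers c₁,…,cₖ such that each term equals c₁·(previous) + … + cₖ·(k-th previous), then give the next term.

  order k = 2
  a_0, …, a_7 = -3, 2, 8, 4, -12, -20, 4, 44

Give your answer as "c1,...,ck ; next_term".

  a_2 = 1·2 + -2·-3 = 8
  a_3 = 1·8 + -2·2 = 4
  a_4 = 1·4 + -2·8 = -12
  a_5 = 1·-12 + -2·4 = -20
  a_6 = 1·-20 + -2·-12 = 4
  a_7 = 1·4 + -2·-20 = 44
  a_8 = 1·44 + -2·4 = 36

1,-2 ; 36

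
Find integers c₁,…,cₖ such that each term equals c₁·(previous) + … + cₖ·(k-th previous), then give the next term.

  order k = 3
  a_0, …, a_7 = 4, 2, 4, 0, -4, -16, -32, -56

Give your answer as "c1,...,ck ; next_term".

  a_3 = 2·4 + 0·2 + -2·4 = 0
  a_4 = 2·0 + 0·4 + -2·2 = -4
  a_5 = 2·-4 + 0·0 + -2·4 = -16
  a_6 = 2·-16 + 0·-4 + -2·0 = -32
  a_7 = 2·-32 + 0·-16 + -2·-4 = -56
  a_8 = 2·-56 + 0·-32 + -2·-16 = -80

2,0,-2 ; -80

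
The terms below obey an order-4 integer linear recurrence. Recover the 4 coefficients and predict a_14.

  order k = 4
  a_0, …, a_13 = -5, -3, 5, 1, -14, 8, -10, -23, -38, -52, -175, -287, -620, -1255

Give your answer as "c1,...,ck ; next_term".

0,2,3,3 ; -2626

  a_4 = 0·1 + 2·5 + 3·-3 + 3·-5 = -14
  a_5 = 0·-14 + 2·1 + 3·5 + 3·-3 = 8
  a_6 = 0·8 + 2·-14 + 3·1 + 3·5 = -10
  a_7 = 0·-10 + 2·8 + 3·-14 + 3·1 = -23
  a_8 = 0·-23 + 2·-10 + 3·8 + 3·-14 = -38
  a_9 = 0·-38 + 2·-23 + 3·-10 + 3·8 = -52
  a_10 = 0·-52 + 2·-38 + 3·-23 + 3·-10 = -175
  a_11 = 0·-175 + 2·-52 + 3·-38 + 3·-23 = -287
  a_12 = 0·-287 + 2·-175 + 3·-52 + 3·-38 = -620
  a_13 = 0·-620 + 2·-287 + 3·-175 + 3·-52 = -1255
  a_14 = 0·-1255 + 2·-620 + 3·-287 + 3·-175 = -2626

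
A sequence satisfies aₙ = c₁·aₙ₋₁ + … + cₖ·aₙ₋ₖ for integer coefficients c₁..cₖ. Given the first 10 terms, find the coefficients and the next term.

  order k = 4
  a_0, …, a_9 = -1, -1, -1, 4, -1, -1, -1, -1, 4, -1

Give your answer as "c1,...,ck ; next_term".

-1,-1,-1,-1 ; -1

  a_4 = -1·4 + -1·-1 + -1·-1 + -1·-1 = -1
  a_5 = -1·-1 + -1·4 + -1·-1 + -1·-1 = -1
  a_6 = -1·-1 + -1·-1 + -1·4 + -1·-1 = -1
  a_7 = -1·-1 + -1·-1 + -1·-1 + -1·4 = -1
  a_8 = -1·-1 + -1·-1 + -1·-1 + -1·-1 = 4
  a_9 = -1·4 + -1·-1 + -1·-1 + -1·-1 = -1
  a_10 = -1·-1 + -1·4 + -1·-1 + -1·-1 = -1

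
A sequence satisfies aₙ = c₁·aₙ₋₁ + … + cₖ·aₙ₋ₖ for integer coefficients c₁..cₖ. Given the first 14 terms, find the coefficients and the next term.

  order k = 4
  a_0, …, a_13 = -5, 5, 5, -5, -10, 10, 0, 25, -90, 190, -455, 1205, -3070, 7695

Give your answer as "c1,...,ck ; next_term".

-2,0,-3,1 ; -19460

  a_4 = -2·-5 + 0·5 + -3·5 + 1·-5 = -10
  a_5 = -2·-10 + 0·-5 + -3·5 + 1·5 = 10
  a_6 = -2·10 + 0·-10 + -3·-5 + 1·5 = 0
  a_7 = -2·0 + 0·10 + -3·-10 + 1·-5 = 25
  a_8 = -2·25 + 0·0 + -3·10 + 1·-10 = -90
  a_9 = -2·-90 + 0·25 + -3·0 + 1·10 = 190
  a_10 = -2·190 + 0·-90 + -3·25 + 1·0 = -455
  a_11 = -2·-455 + 0·190 + -3·-90 + 1·25 = 1205
  a_12 = -2·1205 + 0·-455 + -3·190 + 1·-90 = -3070
  a_13 = -2·-3070 + 0·1205 + -3·-455 + 1·190 = 7695
  a_14 = -2·7695 + 0·-3070 + -3·1205 + 1·-455 = -19460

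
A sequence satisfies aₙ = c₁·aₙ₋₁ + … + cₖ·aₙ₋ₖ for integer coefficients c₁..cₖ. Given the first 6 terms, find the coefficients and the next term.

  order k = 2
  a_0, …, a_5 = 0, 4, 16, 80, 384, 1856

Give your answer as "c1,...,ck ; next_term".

4,4 ; 8960

  a_2 = 4·4 + 4·0 = 16
  a_3 = 4·16 + 4·4 = 80
  a_4 = 4·80 + 4·16 = 384
  a_5 = 4·384 + 4·80 = 1856
  a_6 = 4·1856 + 4·384 = 8960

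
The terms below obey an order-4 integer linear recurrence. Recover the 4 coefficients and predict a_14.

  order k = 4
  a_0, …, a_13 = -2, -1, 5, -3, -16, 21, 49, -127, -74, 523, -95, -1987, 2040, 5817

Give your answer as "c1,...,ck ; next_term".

  a_4 = -2·-3 + -4·5 + -4·-1 + 3·-2 = -16
  a_5 = -2·-16 + -4·-3 + -4·5 + 3·-1 = 21
  a_6 = -2·21 + -4·-16 + -4·-3 + 3·5 = 49
  a_7 = -2·49 + -4·21 + -4·-16 + 3·-3 = -127
  a_8 = -2·-127 + -4·49 + -4·21 + 3·-16 = -74
  a_9 = -2·-74 + -4·-127 + -4·49 + 3·21 = 523
  a_10 = -2·523 + -4·-74 + -4·-127 + 3·49 = -95
  a_11 = -2·-95 + -4·523 + -4·-74 + 3·-127 = -1987
  a_12 = -2·-1987 + -4·-95 + -4·523 + 3·-74 = 2040
  a_13 = -2·2040 + -4·-1987 + -4·-95 + 3·523 = 5817
  a_14 = -2·5817 + -4·2040 + -4·-1987 + 3·-95 = -12131

-2,-4,-4,3 ; -12131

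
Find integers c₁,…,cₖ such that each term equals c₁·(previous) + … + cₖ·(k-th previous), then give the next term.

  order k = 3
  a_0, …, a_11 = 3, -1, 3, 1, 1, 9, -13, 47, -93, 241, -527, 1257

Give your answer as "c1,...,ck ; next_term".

  a_3 = -2·3 + 2·-1 + 3·3 = 1
  a_4 = -2·1 + 2·3 + 3·-1 = 1
  a_5 = -2·1 + 2·1 + 3·3 = 9
  a_6 = -2·9 + 2·1 + 3·1 = -13
  a_7 = -2·-13 + 2·9 + 3·1 = 47
  a_8 = -2·47 + 2·-13 + 3·9 = -93
  a_9 = -2·-93 + 2·47 + 3·-13 = 241
  a_10 = -2·241 + 2·-93 + 3·47 = -527
  a_11 = -2·-527 + 2·241 + 3·-93 = 1257
  a_12 = -2·1257 + 2·-527 + 3·241 = -2845

-2,2,3 ; -2845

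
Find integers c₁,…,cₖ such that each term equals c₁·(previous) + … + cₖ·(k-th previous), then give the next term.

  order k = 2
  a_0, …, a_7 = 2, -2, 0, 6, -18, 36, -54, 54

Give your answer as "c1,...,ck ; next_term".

-3,-3 ; 0

  a_2 = -3·-2 + -3·2 = 0
  a_3 = -3·0 + -3·-2 = 6
  a_4 = -3·6 + -3·0 = -18
  a_5 = -3·-18 + -3·6 = 36
  a_6 = -3·36 + -3·-18 = -54
  a_7 = -3·-54 + -3·36 = 54
  a_8 = -3·54 + -3·-54 = 0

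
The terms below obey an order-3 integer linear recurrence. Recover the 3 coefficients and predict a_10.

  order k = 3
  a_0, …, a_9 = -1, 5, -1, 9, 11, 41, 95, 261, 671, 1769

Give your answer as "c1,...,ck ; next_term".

2,2,-1 ; 4619

  a_3 = 2·-1 + 2·5 + -1·-1 = 9
  a_4 = 2·9 + 2·-1 + -1·5 = 11
  a_5 = 2·11 + 2·9 + -1·-1 = 41
  a_6 = 2·41 + 2·11 + -1·9 = 95
  a_7 = 2·95 + 2·41 + -1·11 = 261
  a_8 = 2·261 + 2·95 + -1·41 = 671
  a_9 = 2·671 + 2·261 + -1·95 = 1769
  a_10 = 2·1769 + 2·671 + -1·261 = 4619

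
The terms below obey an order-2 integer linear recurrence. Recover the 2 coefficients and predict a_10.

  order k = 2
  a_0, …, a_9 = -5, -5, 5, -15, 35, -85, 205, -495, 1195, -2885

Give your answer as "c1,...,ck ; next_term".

-2,1 ; 6965

  a_2 = -2·-5 + 1·-5 = 5
  a_3 = -2·5 + 1·-5 = -15
  a_4 = -2·-15 + 1·5 = 35
  a_5 = -2·35 + 1·-15 = -85
  a_6 = -2·-85 + 1·35 = 205
  a_7 = -2·205 + 1·-85 = -495
  a_8 = -2·-495 + 1·205 = 1195
  a_9 = -2·1195 + 1·-495 = -2885
  a_10 = -2·-2885 + 1·1195 = 6965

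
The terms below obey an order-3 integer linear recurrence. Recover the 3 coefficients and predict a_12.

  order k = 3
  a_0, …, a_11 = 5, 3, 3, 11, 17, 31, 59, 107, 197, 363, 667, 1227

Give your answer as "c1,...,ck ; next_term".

  a_3 = 1·3 + 1·3 + 1·5 = 11
  a_4 = 1·11 + 1·3 + 1·3 = 17
  a_5 = 1·17 + 1·11 + 1·3 = 31
  a_6 = 1·31 + 1·17 + 1·11 = 59
  a_7 = 1·59 + 1·31 + 1·17 = 107
  a_8 = 1·107 + 1·59 + 1·31 = 197
  a_9 = 1·197 + 1·107 + 1·59 = 363
  a_10 = 1·363 + 1·197 + 1·107 = 667
  a_11 = 1·667 + 1·363 + 1·197 = 1227
  a_12 = 1·1227 + 1·667 + 1·363 = 2257

1,1,1 ; 2257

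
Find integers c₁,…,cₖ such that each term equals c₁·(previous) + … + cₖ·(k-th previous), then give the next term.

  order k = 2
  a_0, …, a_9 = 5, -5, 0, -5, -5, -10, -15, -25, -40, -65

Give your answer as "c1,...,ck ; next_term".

  a_2 = 1·-5 + 1·5 = 0
  a_3 = 1·0 + 1·-5 = -5
  a_4 = 1·-5 + 1·0 = -5
  a_5 = 1·-5 + 1·-5 = -10
  a_6 = 1·-10 + 1·-5 = -15
  a_7 = 1·-15 + 1·-10 = -25
  a_8 = 1·-25 + 1·-15 = -40
  a_9 = 1·-40 + 1·-25 = -65
  a_10 = 1·-65 + 1·-40 = -105

1,1 ; -105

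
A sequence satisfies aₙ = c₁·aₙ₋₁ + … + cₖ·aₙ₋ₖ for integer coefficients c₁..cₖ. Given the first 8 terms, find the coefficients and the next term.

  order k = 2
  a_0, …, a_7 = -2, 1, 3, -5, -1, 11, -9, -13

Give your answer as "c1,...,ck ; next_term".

-1,-2 ; 31

  a_2 = -1·1 + -2·-2 = 3
  a_3 = -1·3 + -2·1 = -5
  a_4 = -1·-5 + -2·3 = -1
  a_5 = -1·-1 + -2·-5 = 11
  a_6 = -1·11 + -2·-1 = -9
  a_7 = -1·-9 + -2·11 = -13
  a_8 = -1·-13 + -2·-9 = 31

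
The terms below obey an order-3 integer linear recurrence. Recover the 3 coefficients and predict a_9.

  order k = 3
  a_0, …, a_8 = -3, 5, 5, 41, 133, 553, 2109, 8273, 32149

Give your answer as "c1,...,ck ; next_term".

3,4,-2 ; 125321

  a_3 = 3·5 + 4·5 + -2·-3 = 41
  a_4 = 3·41 + 4·5 + -2·5 = 133
  a_5 = 3·133 + 4·41 + -2·5 = 553
  a_6 = 3·553 + 4·133 + -2·41 = 2109
  a_7 = 3·2109 + 4·553 + -2·133 = 8273
  a_8 = 3·8273 + 4·2109 + -2·553 = 32149
  a_9 = 3·32149 + 4·8273 + -2·2109 = 125321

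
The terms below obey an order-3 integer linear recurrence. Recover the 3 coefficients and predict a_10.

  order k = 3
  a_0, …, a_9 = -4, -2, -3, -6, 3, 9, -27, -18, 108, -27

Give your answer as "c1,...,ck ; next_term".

  a_3 = 0·-3 + -3·-2 + 3·-4 = -6
  a_4 = 0·-6 + -3·-3 + 3·-2 = 3
  a_5 = 0·3 + -3·-6 + 3·-3 = 9
  a_6 = 0·9 + -3·3 + 3·-6 = -27
  a_7 = 0·-27 + -3·9 + 3·3 = -18
  a_8 = 0·-18 + -3·-27 + 3·9 = 108
  a_9 = 0·108 + -3·-18 + 3·-27 = -27
  a_10 = 0·-27 + -3·108 + 3·-18 = -378

0,-3,3 ; -378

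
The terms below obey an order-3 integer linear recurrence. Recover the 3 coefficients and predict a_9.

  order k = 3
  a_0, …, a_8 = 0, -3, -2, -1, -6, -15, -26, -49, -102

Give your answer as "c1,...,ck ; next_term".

2,-1,2 ; -207

  a_3 = 2·-2 + -1·-3 + 2·0 = -1
  a_4 = 2·-1 + -1·-2 + 2·-3 = -6
  a_5 = 2·-6 + -1·-1 + 2·-2 = -15
  a_6 = 2·-15 + -1·-6 + 2·-1 = -26
  a_7 = 2·-26 + -1·-15 + 2·-6 = -49
  a_8 = 2·-49 + -1·-26 + 2·-15 = -102
  a_9 = 2·-102 + -1·-49 + 2·-26 = -207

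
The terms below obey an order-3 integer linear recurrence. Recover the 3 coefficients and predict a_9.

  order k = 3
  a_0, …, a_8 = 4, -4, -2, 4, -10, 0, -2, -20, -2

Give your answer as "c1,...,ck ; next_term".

0,1,2 ; -24

  a_3 = 0·-2 + 1·-4 + 2·4 = 4
  a_4 = 0·4 + 1·-2 + 2·-4 = -10
  a_5 = 0·-10 + 1·4 + 2·-2 = 0
  a_6 = 0·0 + 1·-10 + 2·4 = -2
  a_7 = 0·-2 + 1·0 + 2·-10 = -20
  a_8 = 0·-20 + 1·-2 + 2·0 = -2
  a_9 = 0·-2 + 1·-20 + 2·-2 = -24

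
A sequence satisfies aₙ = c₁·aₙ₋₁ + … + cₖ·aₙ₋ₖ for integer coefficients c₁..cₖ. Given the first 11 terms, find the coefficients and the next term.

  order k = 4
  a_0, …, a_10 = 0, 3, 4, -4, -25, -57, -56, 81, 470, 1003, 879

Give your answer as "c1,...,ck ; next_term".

  a_4 = 2·-4 + -2·4 + -3·3 + -1·0 = -25
  a_5 = 2·-25 + -2·-4 + -3·4 + -1·3 = -57
  a_6 = 2·-57 + -2·-25 + -3·-4 + -1·4 = -56
  a_7 = 2·-56 + -2·-57 + -3·-25 + -1·-4 = 81
  a_8 = 2·81 + -2·-56 + -3·-57 + -1·-25 = 470
  a_9 = 2·470 + -2·81 + -3·-56 + -1·-57 = 1003
  a_10 = 2·1003 + -2·470 + -3·81 + -1·-56 = 879
  a_11 = 2·879 + -2·1003 + -3·470 + -1·81 = -1739

2,-2,-3,-1 ; -1739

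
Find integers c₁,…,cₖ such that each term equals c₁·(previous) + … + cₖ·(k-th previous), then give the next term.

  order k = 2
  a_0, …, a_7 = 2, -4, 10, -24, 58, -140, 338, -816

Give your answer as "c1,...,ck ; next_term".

  a_2 = -2·-4 + 1·2 = 10
  a_3 = -2·10 + 1·-4 = -24
  a_4 = -2·-24 + 1·10 = 58
  a_5 = -2·58 + 1·-24 = -140
  a_6 = -2·-140 + 1·58 = 338
  a_7 = -2·338 + 1·-140 = -816
  a_8 = -2·-816 + 1·338 = 1970

-2,1 ; 1970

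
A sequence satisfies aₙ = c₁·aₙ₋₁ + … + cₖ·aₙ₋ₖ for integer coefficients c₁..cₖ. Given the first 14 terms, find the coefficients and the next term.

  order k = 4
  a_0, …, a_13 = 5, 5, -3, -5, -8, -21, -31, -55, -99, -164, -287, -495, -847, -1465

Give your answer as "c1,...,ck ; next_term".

  a_4 = 1·-5 + 1·-3 + 1·5 + -1·5 = -8
  a_5 = 1·-8 + 1·-5 + 1·-3 + -1·5 = -21
  a_6 = 1·-21 + 1·-8 + 1·-5 + -1·-3 = -31
  a_7 = 1·-31 + 1·-21 + 1·-8 + -1·-5 = -55
  a_8 = 1·-55 + 1·-31 + 1·-21 + -1·-8 = -99
  a_9 = 1·-99 + 1·-55 + 1·-31 + -1·-21 = -164
  a_10 = 1·-164 + 1·-99 + 1·-55 + -1·-31 = -287
  a_11 = 1·-287 + 1·-164 + 1·-99 + -1·-55 = -495
  a_12 = 1·-495 + 1·-287 + 1·-164 + -1·-99 = -847
  a_13 = 1·-847 + 1·-495 + 1·-287 + -1·-164 = -1465
  a_14 = 1·-1465 + 1·-847 + 1·-495 + -1·-287 = -2520

1,1,1,-1 ; -2520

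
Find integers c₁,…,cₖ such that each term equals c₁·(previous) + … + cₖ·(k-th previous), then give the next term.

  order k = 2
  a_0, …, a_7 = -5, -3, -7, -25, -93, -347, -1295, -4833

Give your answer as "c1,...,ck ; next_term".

4,-1 ; -18037

  a_2 = 4·-3 + -1·-5 = -7
  a_3 = 4·-7 + -1·-3 = -25
  a_4 = 4·-25 + -1·-7 = -93
  a_5 = 4·-93 + -1·-25 = -347
  a_6 = 4·-347 + -1·-93 = -1295
  a_7 = 4·-1295 + -1·-347 = -4833
  a_8 = 4·-4833 + -1·-1295 = -18037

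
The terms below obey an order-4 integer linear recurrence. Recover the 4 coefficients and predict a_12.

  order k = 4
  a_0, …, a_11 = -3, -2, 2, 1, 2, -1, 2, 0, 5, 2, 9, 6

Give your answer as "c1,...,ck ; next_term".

  a_4 = 1·1 + 1·2 + -1·-2 + 1·-3 = 2
  a_5 = 1·2 + 1·1 + -1·2 + 1·-2 = -1
  a_6 = 1·-1 + 1·2 + -1·1 + 1·2 = 2
  a_7 = 1·2 + 1·-1 + -1·2 + 1·1 = 0
  a_8 = 1·0 + 1·2 + -1·-1 + 1·2 = 5
  a_9 = 1·5 + 1·0 + -1·2 + 1·-1 = 2
  a_10 = 1·2 + 1·5 + -1·0 + 1·2 = 9
  a_11 = 1·9 + 1·2 + -1·5 + 1·0 = 6
  a_12 = 1·6 + 1·9 + -1·2 + 1·5 = 18

1,1,-1,1 ; 18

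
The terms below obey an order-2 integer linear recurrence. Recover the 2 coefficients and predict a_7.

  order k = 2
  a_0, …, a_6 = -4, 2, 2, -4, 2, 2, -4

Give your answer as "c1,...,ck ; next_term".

-1,-1 ; 2

  a_2 = -1·2 + -1·-4 = 2
  a_3 = -1·2 + -1·2 = -4
  a_4 = -1·-4 + -1·2 = 2
  a_5 = -1·2 + -1·-4 = 2
  a_6 = -1·2 + -1·2 = -4
  a_7 = -1·-4 + -1·2 = 2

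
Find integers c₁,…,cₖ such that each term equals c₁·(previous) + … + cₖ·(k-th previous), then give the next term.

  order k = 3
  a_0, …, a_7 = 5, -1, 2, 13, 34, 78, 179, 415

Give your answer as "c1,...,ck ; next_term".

  a_3 = 3·2 + -2·-1 + 1·5 = 13
  a_4 = 3·13 + -2·2 + 1·-1 = 34
  a_5 = 3·34 + -2·13 + 1·2 = 78
  a_6 = 3·78 + -2·34 + 1·13 = 179
  a_7 = 3·179 + -2·78 + 1·34 = 415
  a_8 = 3·415 + -2·179 + 1·78 = 965

3,-2,1 ; 965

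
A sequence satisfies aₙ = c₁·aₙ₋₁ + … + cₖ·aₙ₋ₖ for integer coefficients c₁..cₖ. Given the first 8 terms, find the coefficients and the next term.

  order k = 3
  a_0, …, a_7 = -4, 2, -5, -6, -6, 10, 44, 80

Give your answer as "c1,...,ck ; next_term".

2,-2,-2 ; 52

  a_3 = 2·-5 + -2·2 + -2·-4 = -6
  a_4 = 2·-6 + -2·-5 + -2·2 = -6
  a_5 = 2·-6 + -2·-6 + -2·-5 = 10
  a_6 = 2·10 + -2·-6 + -2·-6 = 44
  a_7 = 2·44 + -2·10 + -2·-6 = 80
  a_8 = 2·80 + -2·44 + -2·10 = 52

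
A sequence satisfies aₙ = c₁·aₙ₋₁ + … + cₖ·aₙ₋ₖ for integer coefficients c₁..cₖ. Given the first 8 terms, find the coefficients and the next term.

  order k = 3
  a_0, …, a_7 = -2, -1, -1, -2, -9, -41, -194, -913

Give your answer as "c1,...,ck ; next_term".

  a_3 = 4·-1 + 4·-1 + -3·-2 = -2
  a_4 = 4·-2 + 4·-1 + -3·-1 = -9
  a_5 = 4·-9 + 4·-2 + -3·-1 = -41
  a_6 = 4·-41 + 4·-9 + -3·-2 = -194
  a_7 = 4·-194 + 4·-41 + -3·-9 = -913
  a_8 = 4·-913 + 4·-194 + -3·-41 = -4305

4,4,-3 ; -4305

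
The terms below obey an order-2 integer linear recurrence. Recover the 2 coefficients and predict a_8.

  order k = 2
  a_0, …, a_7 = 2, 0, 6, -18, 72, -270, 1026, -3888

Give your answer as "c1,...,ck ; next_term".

  a_2 = -3·0 + 3·2 = 6
  a_3 = -3·6 + 3·0 = -18
  a_4 = -3·-18 + 3·6 = 72
  a_5 = -3·72 + 3·-18 = -270
  a_6 = -3·-270 + 3·72 = 1026
  a_7 = -3·1026 + 3·-270 = -3888
  a_8 = -3·-3888 + 3·1026 = 14742

-3,3 ; 14742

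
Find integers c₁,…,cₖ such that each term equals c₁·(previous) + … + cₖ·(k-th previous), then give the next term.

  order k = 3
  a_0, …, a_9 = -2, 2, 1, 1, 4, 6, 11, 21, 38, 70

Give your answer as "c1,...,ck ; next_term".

1,1,1 ; 129

  a_3 = 1·1 + 1·2 + 1·-2 = 1
  a_4 = 1·1 + 1·1 + 1·2 = 4
  a_5 = 1·4 + 1·1 + 1·1 = 6
  a_6 = 1·6 + 1·4 + 1·1 = 11
  a_7 = 1·11 + 1·6 + 1·4 = 21
  a_8 = 1·21 + 1·11 + 1·6 = 38
  a_9 = 1·38 + 1·21 + 1·11 = 70
  a_10 = 1·70 + 1·38 + 1·21 = 129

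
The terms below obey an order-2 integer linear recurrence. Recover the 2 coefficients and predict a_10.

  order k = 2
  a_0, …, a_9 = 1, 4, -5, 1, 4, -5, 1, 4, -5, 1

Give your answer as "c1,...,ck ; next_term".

-1,-1 ; 4

  a_2 = -1·4 + -1·1 = -5
  a_3 = -1·-5 + -1·4 = 1
  a_4 = -1·1 + -1·-5 = 4
  a_5 = -1·4 + -1·1 = -5
  a_6 = -1·-5 + -1·4 = 1
  a_7 = -1·1 + -1·-5 = 4
  a_8 = -1·4 + -1·1 = -5
  a_9 = -1·-5 + -1·4 = 1
  a_10 = -1·1 + -1·-5 = 4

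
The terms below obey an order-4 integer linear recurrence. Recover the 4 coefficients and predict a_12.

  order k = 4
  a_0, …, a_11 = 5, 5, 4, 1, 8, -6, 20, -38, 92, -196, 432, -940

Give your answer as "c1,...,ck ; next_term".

  a_4 = -2·1 + 0·4 + 0·5 + 2·5 = 8
  a_5 = -2·8 + 0·1 + 0·4 + 2·5 = -6
  a_6 = -2·-6 + 0·8 + 0·1 + 2·4 = 20
  a_7 = -2·20 + 0·-6 + 0·8 + 2·1 = -38
  a_8 = -2·-38 + 0·20 + 0·-6 + 2·8 = 92
  a_9 = -2·92 + 0·-38 + 0·20 + 2·-6 = -196
  a_10 = -2·-196 + 0·92 + 0·-38 + 2·20 = 432
  a_11 = -2·432 + 0·-196 + 0·92 + 2·-38 = -940
  a_12 = -2·-940 + 0·432 + 0·-196 + 2·92 = 2064

-2,0,0,2 ; 2064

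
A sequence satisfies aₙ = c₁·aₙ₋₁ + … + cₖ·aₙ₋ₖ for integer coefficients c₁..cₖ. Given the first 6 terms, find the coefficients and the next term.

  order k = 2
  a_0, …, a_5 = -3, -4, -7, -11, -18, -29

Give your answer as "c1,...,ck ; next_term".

1,1 ; -47

  a_2 = 1·-4 + 1·-3 = -7
  a_3 = 1·-7 + 1·-4 = -11
  a_4 = 1·-11 + 1·-7 = -18
  a_5 = 1·-18 + 1·-11 = -29
  a_6 = 1·-29 + 1·-18 = -47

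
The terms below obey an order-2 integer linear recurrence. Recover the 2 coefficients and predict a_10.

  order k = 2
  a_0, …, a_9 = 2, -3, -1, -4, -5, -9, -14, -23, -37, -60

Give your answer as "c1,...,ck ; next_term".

  a_2 = 1·-3 + 1·2 = -1
  a_3 = 1·-1 + 1·-3 = -4
  a_4 = 1·-4 + 1·-1 = -5
  a_5 = 1·-5 + 1·-4 = -9
  a_6 = 1·-9 + 1·-5 = -14
  a_7 = 1·-14 + 1·-9 = -23
  a_8 = 1·-23 + 1·-14 = -37
  a_9 = 1·-37 + 1·-23 = -60
  a_10 = 1·-60 + 1·-37 = -97

1,1 ; -97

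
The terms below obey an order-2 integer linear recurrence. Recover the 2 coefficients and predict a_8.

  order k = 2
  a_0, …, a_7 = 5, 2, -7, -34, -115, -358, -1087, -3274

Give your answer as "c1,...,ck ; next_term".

  a_2 = 4·2 + -3·5 = -7
  a_3 = 4·-7 + -3·2 = -34
  a_4 = 4·-34 + -3·-7 = -115
  a_5 = 4·-115 + -3·-34 = -358
  a_6 = 4·-358 + -3·-115 = -1087
  a_7 = 4·-1087 + -3·-358 = -3274
  a_8 = 4·-3274 + -3·-1087 = -9835

4,-3 ; -9835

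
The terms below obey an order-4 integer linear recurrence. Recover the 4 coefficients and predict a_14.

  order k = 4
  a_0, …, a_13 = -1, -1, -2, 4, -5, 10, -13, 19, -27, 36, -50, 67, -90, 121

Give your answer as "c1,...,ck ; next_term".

  a_4 = -1·4 + 1·-2 + 0·-1 + -1·-1 = -5
  a_5 = -1·-5 + 1·4 + 0·-2 + -1·-1 = 10
  a_6 = -1·10 + 1·-5 + 0·4 + -1·-2 = -13
  a_7 = -1·-13 + 1·10 + 0·-5 + -1·4 = 19
  a_8 = -1·19 + 1·-13 + 0·10 + -1·-5 = -27
  a_9 = -1·-27 + 1·19 + 0·-13 + -1·10 = 36
  a_10 = -1·36 + 1·-27 + 0·19 + -1·-13 = -50
  a_11 = -1·-50 + 1·36 + 0·-27 + -1·19 = 67
  a_12 = -1·67 + 1·-50 + 0·36 + -1·-27 = -90
  a_13 = -1·-90 + 1·67 + 0·-50 + -1·36 = 121
  a_14 = -1·121 + 1·-90 + 0·67 + -1·-50 = -161

-1,1,0,-1 ; -161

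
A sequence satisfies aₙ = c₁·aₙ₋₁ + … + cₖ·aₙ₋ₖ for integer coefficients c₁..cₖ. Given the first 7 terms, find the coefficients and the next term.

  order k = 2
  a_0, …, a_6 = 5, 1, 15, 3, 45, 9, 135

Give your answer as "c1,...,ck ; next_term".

  a_2 = 0·1 + 3·5 = 15
  a_3 = 0·15 + 3·1 = 3
  a_4 = 0·3 + 3·15 = 45
  a_5 = 0·45 + 3·3 = 9
  a_6 = 0·9 + 3·45 = 135
  a_7 = 0·135 + 3·9 = 27

0,3 ; 27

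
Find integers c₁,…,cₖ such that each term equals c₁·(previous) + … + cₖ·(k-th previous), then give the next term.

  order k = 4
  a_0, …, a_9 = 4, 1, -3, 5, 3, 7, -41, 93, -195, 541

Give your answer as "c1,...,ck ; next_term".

-2,0,-3,4 ; -1525

  a_4 = -2·5 + 0·-3 + -3·1 + 4·4 = 3
  a_5 = -2·3 + 0·5 + -3·-3 + 4·1 = 7
  a_6 = -2·7 + 0·3 + -3·5 + 4·-3 = -41
  a_7 = -2·-41 + 0·7 + -3·3 + 4·5 = 93
  a_8 = -2·93 + 0·-41 + -3·7 + 4·3 = -195
  a_9 = -2·-195 + 0·93 + -3·-41 + 4·7 = 541
  a_10 = -2·541 + 0·-195 + -3·93 + 4·-41 = -1525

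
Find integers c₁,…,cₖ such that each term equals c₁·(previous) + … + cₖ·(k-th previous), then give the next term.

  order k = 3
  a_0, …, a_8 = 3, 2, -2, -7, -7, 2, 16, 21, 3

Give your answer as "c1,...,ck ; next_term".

1,-1,-1 ; -34

  a_3 = 1·-2 + -1·2 + -1·3 = -7
  a_4 = 1·-7 + -1·-2 + -1·2 = -7
  a_5 = 1·-7 + -1·-7 + -1·-2 = 2
  a_6 = 1·2 + -1·-7 + -1·-7 = 16
  a_7 = 1·16 + -1·2 + -1·-7 = 21
  a_8 = 1·21 + -1·16 + -1·2 = 3
  a_9 = 1·3 + -1·21 + -1·16 = -34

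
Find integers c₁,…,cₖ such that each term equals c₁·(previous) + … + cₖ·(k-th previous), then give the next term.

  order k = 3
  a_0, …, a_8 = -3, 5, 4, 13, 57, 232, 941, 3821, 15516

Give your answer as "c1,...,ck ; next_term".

  a_3 = 4·4 + 0·5 + 1·-3 = 13
  a_4 = 4·13 + 0·4 + 1·5 = 57
  a_5 = 4·57 + 0·13 + 1·4 = 232
  a_6 = 4·232 + 0·57 + 1·13 = 941
  a_7 = 4·941 + 0·232 + 1·57 = 3821
  a_8 = 4·3821 + 0·941 + 1·232 = 15516
  a_9 = 4·15516 + 0·3821 + 1·941 = 63005

4,0,1 ; 63005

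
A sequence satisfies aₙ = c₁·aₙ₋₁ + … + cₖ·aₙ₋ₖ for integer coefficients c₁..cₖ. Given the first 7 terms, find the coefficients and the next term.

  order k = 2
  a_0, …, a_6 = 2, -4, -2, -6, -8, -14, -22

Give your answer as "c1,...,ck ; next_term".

  a_2 = 1·-4 + 1·2 = -2
  a_3 = 1·-2 + 1·-4 = -6
  a_4 = 1·-6 + 1·-2 = -8
  a_5 = 1·-8 + 1·-6 = -14
  a_6 = 1·-14 + 1·-8 = -22
  a_7 = 1·-22 + 1·-14 = -36

1,1 ; -36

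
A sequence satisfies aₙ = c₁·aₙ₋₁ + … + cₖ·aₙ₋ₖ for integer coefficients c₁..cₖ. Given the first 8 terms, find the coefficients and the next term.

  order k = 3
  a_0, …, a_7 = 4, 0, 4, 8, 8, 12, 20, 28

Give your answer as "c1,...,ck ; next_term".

  a_3 = 1·4 + 0·0 + 1·4 = 8
  a_4 = 1·8 + 0·4 + 1·0 = 8
  a_5 = 1·8 + 0·8 + 1·4 = 12
  a_6 = 1·12 + 0·8 + 1·8 = 20
  a_7 = 1·20 + 0·12 + 1·8 = 28
  a_8 = 1·28 + 0·20 + 1·12 = 40

1,0,1 ; 40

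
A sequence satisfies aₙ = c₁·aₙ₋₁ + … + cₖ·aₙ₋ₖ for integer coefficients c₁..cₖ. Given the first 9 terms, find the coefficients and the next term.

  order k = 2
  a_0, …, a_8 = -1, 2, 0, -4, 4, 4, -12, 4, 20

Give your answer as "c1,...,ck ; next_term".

-1,-2 ; -28

  a_2 = -1·2 + -2·-1 = 0
  a_3 = -1·0 + -2·2 = -4
  a_4 = -1·-4 + -2·0 = 4
  a_5 = -1·4 + -2·-4 = 4
  a_6 = -1·4 + -2·4 = -12
  a_7 = -1·-12 + -2·4 = 4
  a_8 = -1·4 + -2·-12 = 20
  a_9 = -1·20 + -2·4 = -28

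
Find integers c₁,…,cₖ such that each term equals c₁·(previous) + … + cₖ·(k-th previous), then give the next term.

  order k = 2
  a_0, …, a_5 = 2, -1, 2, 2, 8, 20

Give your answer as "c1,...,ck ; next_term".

2,2 ; 56

  a_2 = 2·-1 + 2·2 = 2
  a_3 = 2·2 + 2·-1 = 2
  a_4 = 2·2 + 2·2 = 8
  a_5 = 2·8 + 2·2 = 20
  a_6 = 2·20 + 2·8 = 56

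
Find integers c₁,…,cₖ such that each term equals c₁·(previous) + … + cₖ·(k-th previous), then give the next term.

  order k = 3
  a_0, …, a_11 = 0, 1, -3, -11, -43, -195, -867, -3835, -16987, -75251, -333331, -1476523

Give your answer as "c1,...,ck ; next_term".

  a_3 = 4·-3 + 1·1 + 4·0 = -11
  a_4 = 4·-11 + 1·-3 + 4·1 = -43
  a_5 = 4·-43 + 1·-11 + 4·-3 = -195
  a_6 = 4·-195 + 1·-43 + 4·-11 = -867
  a_7 = 4·-867 + 1·-195 + 4·-43 = -3835
  a_8 = 4·-3835 + 1·-867 + 4·-195 = -16987
  a_9 = 4·-16987 + 1·-3835 + 4·-867 = -75251
  a_10 = 4·-75251 + 1·-16987 + 4·-3835 = -333331
  a_11 = 4·-333331 + 1·-75251 + 4·-16987 = -1476523
  a_12 = 4·-1476523 + 1·-333331 + 4·-75251 = -6540427

4,1,4 ; -6540427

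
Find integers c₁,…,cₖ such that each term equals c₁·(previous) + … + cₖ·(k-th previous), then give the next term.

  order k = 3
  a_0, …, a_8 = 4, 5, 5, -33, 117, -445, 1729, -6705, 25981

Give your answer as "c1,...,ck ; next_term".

  a_3 = -4·5 + -1·5 + -2·4 = -33
  a_4 = -4·-33 + -1·5 + -2·5 = 117
  a_5 = -4·117 + -1·-33 + -2·5 = -445
  a_6 = -4·-445 + -1·117 + -2·-33 = 1729
  a_7 = -4·1729 + -1·-445 + -2·117 = -6705
  a_8 = -4·-6705 + -1·1729 + -2·-445 = 25981
  a_9 = -4·25981 + -1·-6705 + -2·1729 = -100677

-4,-1,-2 ; -100677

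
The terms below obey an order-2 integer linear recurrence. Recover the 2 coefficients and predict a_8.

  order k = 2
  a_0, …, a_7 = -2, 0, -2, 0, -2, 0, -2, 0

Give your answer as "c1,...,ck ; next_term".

  a_2 = 0·0 + 1·-2 = -2
  a_3 = 0·-2 + 1·0 = 0
  a_4 = 0·0 + 1·-2 = -2
  a_5 = 0·-2 + 1·0 = 0
  a_6 = 0·0 + 1·-2 = -2
  a_7 = 0·-2 + 1·0 = 0
  a_8 = 0·0 + 1·-2 = -2

0,1 ; -2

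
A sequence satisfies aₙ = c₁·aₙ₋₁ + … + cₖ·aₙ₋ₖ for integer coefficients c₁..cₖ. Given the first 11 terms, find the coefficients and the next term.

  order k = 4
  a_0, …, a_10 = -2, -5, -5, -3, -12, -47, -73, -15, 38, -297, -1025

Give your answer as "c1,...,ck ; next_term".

  a_4 = 2·-3 + -4·-5 + 4·-5 + 3·-2 = -12
  a_5 = 2·-12 + -4·-3 + 4·-5 + 3·-5 = -47
  a_6 = 2·-47 + -4·-12 + 4·-3 + 3·-5 = -73
  a_7 = 2·-73 + -4·-47 + 4·-12 + 3·-3 = -15
  a_8 = 2·-15 + -4·-73 + 4·-47 + 3·-12 = 38
  a_9 = 2·38 + -4·-15 + 4·-73 + 3·-47 = -297
  a_10 = 2·-297 + -4·38 + 4·-15 + 3·-73 = -1025
  a_11 = 2·-1025 + -4·-297 + 4·38 + 3·-15 = -755

2,-4,4,3 ; -755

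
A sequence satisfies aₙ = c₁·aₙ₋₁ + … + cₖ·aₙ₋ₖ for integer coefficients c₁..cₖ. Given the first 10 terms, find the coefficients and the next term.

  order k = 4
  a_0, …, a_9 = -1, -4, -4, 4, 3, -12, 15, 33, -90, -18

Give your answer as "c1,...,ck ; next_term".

  a_4 = 0·4 + -3·-4 + 3·-4 + -3·-1 = 3
  a_5 = 0·3 + -3·4 + 3·-4 + -3·-4 = -12
  a_6 = 0·-12 + -3·3 + 3·4 + -3·-4 = 15
  a_7 = 0·15 + -3·-12 + 3·3 + -3·4 = 33
  a_8 = 0·33 + -3·15 + 3·-12 + -3·3 = -90
  a_9 = 0·-90 + -3·33 + 3·15 + -3·-12 = -18
  a_10 = 0·-18 + -3·-90 + 3·33 + -3·15 = 324

0,-3,3,-3 ; 324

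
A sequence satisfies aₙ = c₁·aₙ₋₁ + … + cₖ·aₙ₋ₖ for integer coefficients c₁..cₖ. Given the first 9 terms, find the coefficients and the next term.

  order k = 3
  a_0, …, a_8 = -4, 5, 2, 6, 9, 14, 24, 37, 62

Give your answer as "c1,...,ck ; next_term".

  a_3 = 0·2 + 2·5 + 1·-4 = 6
  a_4 = 0·6 + 2·2 + 1·5 = 9
  a_5 = 0·9 + 2·6 + 1·2 = 14
  a_6 = 0·14 + 2·9 + 1·6 = 24
  a_7 = 0·24 + 2·14 + 1·9 = 37
  a_8 = 0·37 + 2·24 + 1·14 = 62
  a_9 = 0·62 + 2·37 + 1·24 = 98

0,2,1 ; 98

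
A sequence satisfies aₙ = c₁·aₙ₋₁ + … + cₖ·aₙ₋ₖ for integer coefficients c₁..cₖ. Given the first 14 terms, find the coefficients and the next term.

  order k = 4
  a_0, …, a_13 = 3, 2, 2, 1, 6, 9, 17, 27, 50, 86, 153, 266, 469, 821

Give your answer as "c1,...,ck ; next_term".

1,1,0,1 ; 1443

  a_4 = 1·1 + 1·2 + 0·2 + 1·3 = 6
  a_5 = 1·6 + 1·1 + 0·2 + 1·2 = 9
  a_6 = 1·9 + 1·6 + 0·1 + 1·2 = 17
  a_7 = 1·17 + 1·9 + 0·6 + 1·1 = 27
  a_8 = 1·27 + 1·17 + 0·9 + 1·6 = 50
  a_9 = 1·50 + 1·27 + 0·17 + 1·9 = 86
  a_10 = 1·86 + 1·50 + 0·27 + 1·17 = 153
  a_11 = 1·153 + 1·86 + 0·50 + 1·27 = 266
  a_12 = 1·266 + 1·153 + 0·86 + 1·50 = 469
  a_13 = 1·469 + 1·266 + 0·153 + 1·86 = 821
  a_14 = 1·821 + 1·469 + 0·266 + 1·153 = 1443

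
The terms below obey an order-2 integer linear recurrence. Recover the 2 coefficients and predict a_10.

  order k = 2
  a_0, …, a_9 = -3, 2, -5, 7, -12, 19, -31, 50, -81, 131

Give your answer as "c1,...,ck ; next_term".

-1,1 ; -212

  a_2 = -1·2 + 1·-3 = -5
  a_3 = -1·-5 + 1·2 = 7
  a_4 = -1·7 + 1·-5 = -12
  a_5 = -1·-12 + 1·7 = 19
  a_6 = -1·19 + 1·-12 = -31
  a_7 = -1·-31 + 1·19 = 50
  a_8 = -1·50 + 1·-31 = -81
  a_9 = -1·-81 + 1·50 = 131
  a_10 = -1·131 + 1·-81 = -212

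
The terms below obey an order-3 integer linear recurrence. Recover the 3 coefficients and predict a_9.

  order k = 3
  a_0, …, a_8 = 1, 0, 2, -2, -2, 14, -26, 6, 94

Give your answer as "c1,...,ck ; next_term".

-2,-3,2 ; -258

  a_3 = -2·2 + -3·0 + 2·1 = -2
  a_4 = -2·-2 + -3·2 + 2·0 = -2
  a_5 = -2·-2 + -3·-2 + 2·2 = 14
  a_6 = -2·14 + -3·-2 + 2·-2 = -26
  a_7 = -2·-26 + -3·14 + 2·-2 = 6
  a_8 = -2·6 + -3·-26 + 2·14 = 94
  a_9 = -2·94 + -3·6 + 2·-26 = -258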